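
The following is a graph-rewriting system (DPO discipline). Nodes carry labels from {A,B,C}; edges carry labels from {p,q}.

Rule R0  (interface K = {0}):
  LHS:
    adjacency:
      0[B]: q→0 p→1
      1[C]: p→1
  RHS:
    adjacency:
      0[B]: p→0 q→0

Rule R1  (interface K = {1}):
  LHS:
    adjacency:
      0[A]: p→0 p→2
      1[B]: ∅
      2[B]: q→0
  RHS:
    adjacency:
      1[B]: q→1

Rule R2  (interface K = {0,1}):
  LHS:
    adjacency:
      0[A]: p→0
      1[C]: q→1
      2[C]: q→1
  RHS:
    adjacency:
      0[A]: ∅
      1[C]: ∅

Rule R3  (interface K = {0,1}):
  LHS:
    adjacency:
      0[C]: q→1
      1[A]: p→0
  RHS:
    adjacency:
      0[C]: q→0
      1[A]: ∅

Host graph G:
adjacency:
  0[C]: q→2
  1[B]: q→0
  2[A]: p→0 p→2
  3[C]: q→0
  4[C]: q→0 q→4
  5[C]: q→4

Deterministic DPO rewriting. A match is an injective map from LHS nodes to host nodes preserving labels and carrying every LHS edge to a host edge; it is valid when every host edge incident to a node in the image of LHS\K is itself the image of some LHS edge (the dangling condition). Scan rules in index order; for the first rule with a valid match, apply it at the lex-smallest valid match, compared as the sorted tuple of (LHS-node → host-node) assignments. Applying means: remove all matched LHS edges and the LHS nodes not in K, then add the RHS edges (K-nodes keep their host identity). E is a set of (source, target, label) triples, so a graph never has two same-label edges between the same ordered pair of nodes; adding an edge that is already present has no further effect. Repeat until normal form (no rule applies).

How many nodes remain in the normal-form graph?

initial: |V|=6 |E|=8  E = 0-q->2 1-q->0 2-p->0 2-p->2 3-q->0 4-q->0 4-q->4 5-q->4
step 1: apply R2 at {0↦2, 1↦4, 2↦5}  → |V|=5 |E|=5  E = 0-q->2 1-q->0 2-p->0 3-q->0 4-q->0
step 2: apply R3 at {0↦0, 1↦2}  → |V|=5 |E|=4  E = 0-q->0 1-q->0 3-q->0 4-q->0
halt: no rule applies after step 2
NF nodes: {0:C, 1:B, 2:A, 3:C, 4:C}

Answer: 5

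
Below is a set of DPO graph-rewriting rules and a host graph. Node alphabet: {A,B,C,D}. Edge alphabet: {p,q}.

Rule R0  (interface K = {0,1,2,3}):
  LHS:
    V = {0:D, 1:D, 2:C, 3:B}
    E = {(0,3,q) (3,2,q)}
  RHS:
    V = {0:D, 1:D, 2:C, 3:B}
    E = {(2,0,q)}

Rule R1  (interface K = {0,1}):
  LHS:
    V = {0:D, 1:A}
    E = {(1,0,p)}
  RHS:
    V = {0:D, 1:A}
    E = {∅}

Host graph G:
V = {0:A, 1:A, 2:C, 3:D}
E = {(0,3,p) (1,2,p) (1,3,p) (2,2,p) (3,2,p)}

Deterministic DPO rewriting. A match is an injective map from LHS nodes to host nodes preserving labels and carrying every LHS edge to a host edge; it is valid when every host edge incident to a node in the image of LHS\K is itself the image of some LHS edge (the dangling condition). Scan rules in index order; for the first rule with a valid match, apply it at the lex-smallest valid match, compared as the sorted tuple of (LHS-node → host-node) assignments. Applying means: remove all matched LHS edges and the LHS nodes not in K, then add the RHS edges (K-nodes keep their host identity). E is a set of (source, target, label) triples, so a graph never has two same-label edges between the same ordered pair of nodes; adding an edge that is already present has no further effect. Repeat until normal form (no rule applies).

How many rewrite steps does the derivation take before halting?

Answer: 2

Derivation:
start.  V:4 E:5  edges: 0-p->3 1-p->2 1-p->3 2-p->2 3-p->2
1. fire R1 via {0↦3, 1↦0}  →  V:4 E:4  edges: 1-p->2 1-p->3 2-p->2 3-p->2
2. fire R1 via {0↦3, 1↦1}  →  V:4 E:3  edges: 1-p->2 2-p->2 3-p->2
halt: no rule applies after step 2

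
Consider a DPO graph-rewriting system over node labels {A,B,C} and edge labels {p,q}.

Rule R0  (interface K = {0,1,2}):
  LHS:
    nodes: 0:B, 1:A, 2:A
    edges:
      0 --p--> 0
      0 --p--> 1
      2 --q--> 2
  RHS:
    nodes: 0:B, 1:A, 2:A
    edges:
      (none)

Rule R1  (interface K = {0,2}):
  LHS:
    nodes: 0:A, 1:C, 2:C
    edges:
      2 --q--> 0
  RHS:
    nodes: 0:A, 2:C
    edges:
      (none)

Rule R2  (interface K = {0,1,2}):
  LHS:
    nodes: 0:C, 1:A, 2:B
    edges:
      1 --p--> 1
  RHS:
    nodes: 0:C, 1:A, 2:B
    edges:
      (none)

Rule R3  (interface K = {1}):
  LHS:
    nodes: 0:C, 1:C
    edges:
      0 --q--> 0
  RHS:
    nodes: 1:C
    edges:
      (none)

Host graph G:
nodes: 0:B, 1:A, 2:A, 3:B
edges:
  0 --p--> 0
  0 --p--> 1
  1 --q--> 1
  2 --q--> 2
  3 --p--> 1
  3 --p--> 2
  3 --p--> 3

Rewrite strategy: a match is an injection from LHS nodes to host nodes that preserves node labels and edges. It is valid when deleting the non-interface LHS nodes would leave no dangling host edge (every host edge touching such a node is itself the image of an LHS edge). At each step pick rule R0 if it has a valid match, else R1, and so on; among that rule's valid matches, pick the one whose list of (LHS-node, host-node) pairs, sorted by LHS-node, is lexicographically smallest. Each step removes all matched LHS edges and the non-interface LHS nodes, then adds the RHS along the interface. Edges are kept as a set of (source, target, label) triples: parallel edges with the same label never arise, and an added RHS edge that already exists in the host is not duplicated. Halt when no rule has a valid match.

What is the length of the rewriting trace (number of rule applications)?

start.  V:4 E:7  edges: 0-p->0 0-p->1 1-q->1 2-q->2 3-p->1 3-p->2 3-p->3
1. fire R0 via {0↦0, 1↦1, 2↦2}  →  V:4 E:4  edges: 1-q->1 3-p->1 3-p->2 3-p->3
2. fire R0 via {0↦3, 1↦2, 2↦1}  →  V:4 E:1  edges: 3-p->1
normal form: no rule applies after step 2

Answer: 2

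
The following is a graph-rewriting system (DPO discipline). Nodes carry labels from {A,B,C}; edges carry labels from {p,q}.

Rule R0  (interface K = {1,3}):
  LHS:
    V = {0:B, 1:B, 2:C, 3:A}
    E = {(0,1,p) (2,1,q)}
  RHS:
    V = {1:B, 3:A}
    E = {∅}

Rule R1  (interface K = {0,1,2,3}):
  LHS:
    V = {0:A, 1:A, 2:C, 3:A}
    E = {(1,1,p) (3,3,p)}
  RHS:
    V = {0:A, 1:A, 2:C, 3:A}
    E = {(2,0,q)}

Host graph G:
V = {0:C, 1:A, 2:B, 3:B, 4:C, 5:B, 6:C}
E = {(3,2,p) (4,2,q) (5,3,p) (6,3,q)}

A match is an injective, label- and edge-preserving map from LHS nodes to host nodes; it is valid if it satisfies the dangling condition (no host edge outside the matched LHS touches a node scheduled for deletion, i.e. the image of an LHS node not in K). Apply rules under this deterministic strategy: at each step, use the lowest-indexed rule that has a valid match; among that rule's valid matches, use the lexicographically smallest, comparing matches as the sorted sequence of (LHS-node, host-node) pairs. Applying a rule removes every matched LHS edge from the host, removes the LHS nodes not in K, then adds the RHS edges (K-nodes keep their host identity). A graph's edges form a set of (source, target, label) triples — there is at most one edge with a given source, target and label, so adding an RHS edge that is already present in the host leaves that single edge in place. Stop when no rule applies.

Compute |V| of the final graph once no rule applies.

Answer: 3

Rewrite trace:
initial: |V|=7 |E|=4  E = 3-p->2 4-q->2 5-p->3 6-q->3
step 1: apply R0 at {0↦5, 1↦3, 2↦6, 3↦1}  → |V|=5 |E|=2  E = 3-p->2 4-q->2
step 2: apply R0 at {0↦3, 1↦2, 2↦4, 3↦1}  → |V|=3 |E|=0  E = ∅
halt: no rule applies after step 2
NF nodes: {0:C, 1:A, 2:B}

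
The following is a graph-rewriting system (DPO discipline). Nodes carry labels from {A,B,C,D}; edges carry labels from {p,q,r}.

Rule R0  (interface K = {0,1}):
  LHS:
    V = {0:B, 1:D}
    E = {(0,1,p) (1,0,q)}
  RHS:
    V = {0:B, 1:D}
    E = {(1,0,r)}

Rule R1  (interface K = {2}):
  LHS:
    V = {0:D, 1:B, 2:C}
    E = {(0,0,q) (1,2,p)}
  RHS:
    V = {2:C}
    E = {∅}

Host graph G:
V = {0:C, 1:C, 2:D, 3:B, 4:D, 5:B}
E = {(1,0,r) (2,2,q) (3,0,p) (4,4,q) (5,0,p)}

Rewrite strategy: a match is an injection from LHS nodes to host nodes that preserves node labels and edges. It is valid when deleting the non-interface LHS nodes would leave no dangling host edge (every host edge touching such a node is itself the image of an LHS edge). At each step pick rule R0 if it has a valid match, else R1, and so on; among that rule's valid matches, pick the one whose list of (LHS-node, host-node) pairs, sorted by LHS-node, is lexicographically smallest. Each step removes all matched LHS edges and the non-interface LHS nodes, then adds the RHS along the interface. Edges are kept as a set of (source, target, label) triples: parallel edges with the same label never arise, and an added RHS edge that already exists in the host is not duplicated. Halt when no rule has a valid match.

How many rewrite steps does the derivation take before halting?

Answer: 2

Rewrite trace:
start.  V:6 E:5  edges: 1-r->0 2-q->2 3-p->0 4-q->4 5-p->0
1. fire R1 via {0↦2, 1↦3, 2↦0}  →  V:4 E:3  edges: 1-r->0 4-q->4 5-p->0
2. fire R1 via {0↦4, 1↦5, 2↦0}  →  V:2 E:1  edges: 1-r->0
halt: no rule applies after step 2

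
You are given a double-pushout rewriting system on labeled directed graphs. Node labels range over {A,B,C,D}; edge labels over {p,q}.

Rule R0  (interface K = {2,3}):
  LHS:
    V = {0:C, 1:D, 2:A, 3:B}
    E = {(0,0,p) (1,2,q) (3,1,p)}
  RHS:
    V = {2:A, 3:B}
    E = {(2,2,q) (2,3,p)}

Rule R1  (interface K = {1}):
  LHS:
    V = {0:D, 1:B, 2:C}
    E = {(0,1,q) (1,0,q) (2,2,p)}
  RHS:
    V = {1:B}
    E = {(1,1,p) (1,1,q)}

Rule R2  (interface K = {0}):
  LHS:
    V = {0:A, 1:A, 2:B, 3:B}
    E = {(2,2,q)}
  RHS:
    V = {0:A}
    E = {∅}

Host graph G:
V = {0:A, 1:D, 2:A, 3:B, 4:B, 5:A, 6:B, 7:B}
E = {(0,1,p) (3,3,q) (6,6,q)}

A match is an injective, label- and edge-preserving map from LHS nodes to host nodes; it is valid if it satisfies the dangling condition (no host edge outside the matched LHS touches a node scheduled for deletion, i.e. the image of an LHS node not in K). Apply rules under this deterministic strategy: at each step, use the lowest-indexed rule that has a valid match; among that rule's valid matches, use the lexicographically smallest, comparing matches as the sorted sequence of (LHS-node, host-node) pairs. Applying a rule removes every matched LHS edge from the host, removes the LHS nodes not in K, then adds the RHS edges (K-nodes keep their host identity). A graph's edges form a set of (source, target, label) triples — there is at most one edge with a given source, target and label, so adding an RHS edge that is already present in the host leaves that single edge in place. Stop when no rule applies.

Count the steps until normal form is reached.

[0] host  ⇒  8 nodes, 3 edges  {0-p->1 3-q->3 6-q->6}
[1] R2 @ {0↦0, 1↦2, 2↦3, 3↦4}  ⇒  5 nodes, 2 edges  {0-p->1 6-q->6}
[2] R2 @ {0↦0, 1↦5, 2↦6, 3↦7}  ⇒  2 nodes, 1 edges  {0-p->1}
final graph: no rule applies after step 2

Answer: 2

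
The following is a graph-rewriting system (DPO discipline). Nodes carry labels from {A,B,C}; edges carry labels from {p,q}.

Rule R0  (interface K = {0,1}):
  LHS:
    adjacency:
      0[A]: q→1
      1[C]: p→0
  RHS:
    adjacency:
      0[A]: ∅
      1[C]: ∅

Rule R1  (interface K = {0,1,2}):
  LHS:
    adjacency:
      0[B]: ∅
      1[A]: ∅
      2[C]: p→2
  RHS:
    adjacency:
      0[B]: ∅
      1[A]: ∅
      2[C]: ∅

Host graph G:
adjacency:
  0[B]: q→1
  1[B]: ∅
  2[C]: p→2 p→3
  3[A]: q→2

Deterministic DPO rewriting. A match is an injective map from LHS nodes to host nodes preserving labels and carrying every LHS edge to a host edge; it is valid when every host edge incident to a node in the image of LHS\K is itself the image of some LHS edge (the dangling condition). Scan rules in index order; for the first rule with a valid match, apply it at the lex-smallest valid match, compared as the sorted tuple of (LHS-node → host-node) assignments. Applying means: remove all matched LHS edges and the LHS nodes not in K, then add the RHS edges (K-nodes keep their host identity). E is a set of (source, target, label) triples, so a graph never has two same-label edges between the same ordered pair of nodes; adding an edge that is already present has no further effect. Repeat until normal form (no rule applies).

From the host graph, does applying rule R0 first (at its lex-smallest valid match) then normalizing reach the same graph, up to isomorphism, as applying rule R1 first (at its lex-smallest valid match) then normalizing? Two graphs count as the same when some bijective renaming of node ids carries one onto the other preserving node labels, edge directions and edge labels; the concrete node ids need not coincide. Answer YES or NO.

branch R0-first: apply at {0↦3, 1↦2} → |E|=2, then 1 more step(s) → NF |V|=4 |E|=1 V={0:B, 1:B, 2:C, 3:A} E=0-q->1
branch R1-first: apply at {0↦0, 1↦3, 2↦2} → |E|=3, then 1 more step(s) → NF |V|=4 |E|=1 V={0:B, 1:B, 2:C, 3:A} E=0-q->1
graphs isomorphic (equal up to label-preserving node renaming)

Answer: YES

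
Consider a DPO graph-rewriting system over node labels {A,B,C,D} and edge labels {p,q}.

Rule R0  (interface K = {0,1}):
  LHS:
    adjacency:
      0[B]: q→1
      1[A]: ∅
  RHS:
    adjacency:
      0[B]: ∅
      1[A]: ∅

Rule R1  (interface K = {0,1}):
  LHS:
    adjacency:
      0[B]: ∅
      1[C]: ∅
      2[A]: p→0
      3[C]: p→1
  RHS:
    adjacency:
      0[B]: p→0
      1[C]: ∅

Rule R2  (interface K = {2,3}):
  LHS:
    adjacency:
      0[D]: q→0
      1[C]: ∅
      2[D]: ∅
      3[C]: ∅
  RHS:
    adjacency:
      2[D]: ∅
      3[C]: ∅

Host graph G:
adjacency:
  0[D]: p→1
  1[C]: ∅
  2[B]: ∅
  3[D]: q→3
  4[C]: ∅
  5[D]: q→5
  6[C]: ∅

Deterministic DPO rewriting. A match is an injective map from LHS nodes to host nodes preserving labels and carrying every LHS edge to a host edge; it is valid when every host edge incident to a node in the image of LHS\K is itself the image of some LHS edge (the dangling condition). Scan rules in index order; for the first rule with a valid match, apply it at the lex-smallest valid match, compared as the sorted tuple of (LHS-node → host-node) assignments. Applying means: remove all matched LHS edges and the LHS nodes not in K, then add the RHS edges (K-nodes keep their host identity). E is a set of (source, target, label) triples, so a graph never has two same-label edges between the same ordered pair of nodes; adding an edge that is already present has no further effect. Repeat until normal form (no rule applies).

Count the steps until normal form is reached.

Answer: 2

Derivation:
[0] host  ⇒  7 nodes, 3 edges  {0-p->1 3-q->3 5-q->5}
[1] R2 @ {0↦3, 1↦4, 2↦0, 3↦1}  ⇒  5 nodes, 2 edges  {0-p->1 5-q->5}
[2] R2 @ {0↦5, 1↦6, 2↦0, 3↦1}  ⇒  3 nodes, 1 edges  {0-p->1}
normal form: no rule applies after step 2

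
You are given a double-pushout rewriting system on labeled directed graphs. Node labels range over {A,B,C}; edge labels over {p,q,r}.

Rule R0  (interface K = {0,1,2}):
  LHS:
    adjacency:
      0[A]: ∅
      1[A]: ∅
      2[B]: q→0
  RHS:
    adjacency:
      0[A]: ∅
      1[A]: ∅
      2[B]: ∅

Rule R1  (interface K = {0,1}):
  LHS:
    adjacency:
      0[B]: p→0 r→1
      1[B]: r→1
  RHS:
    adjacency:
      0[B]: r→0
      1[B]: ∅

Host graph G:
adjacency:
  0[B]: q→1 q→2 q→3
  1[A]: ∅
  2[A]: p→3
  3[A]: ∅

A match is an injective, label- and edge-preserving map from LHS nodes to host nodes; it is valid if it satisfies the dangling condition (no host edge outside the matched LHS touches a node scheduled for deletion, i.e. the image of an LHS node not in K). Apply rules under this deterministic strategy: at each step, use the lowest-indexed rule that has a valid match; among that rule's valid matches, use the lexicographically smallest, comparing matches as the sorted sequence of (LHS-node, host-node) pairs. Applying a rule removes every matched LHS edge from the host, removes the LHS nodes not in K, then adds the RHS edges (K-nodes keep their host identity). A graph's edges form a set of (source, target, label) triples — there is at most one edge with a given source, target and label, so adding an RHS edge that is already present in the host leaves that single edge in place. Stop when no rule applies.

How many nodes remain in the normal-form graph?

Answer: 4

Derivation:
initial: |V|=4 |E|=4  E = 0-q->1 0-q->2 0-q->3 2-p->3
step 1: apply R0 at {0↦1, 1↦2, 2↦0}  → |V|=4 |E|=3  E = 0-q->2 0-q->3 2-p->3
step 2: apply R0 at {0↦2, 1↦1, 2↦0}  → |V|=4 |E|=2  E = 0-q->3 2-p->3
step 3: apply R0 at {0↦3, 1↦1, 2↦0}  → |V|=4 |E|=1  E = 2-p->3
normal form: no rule applies after step 3
NF nodes: {0:B, 1:A, 2:A, 3:A}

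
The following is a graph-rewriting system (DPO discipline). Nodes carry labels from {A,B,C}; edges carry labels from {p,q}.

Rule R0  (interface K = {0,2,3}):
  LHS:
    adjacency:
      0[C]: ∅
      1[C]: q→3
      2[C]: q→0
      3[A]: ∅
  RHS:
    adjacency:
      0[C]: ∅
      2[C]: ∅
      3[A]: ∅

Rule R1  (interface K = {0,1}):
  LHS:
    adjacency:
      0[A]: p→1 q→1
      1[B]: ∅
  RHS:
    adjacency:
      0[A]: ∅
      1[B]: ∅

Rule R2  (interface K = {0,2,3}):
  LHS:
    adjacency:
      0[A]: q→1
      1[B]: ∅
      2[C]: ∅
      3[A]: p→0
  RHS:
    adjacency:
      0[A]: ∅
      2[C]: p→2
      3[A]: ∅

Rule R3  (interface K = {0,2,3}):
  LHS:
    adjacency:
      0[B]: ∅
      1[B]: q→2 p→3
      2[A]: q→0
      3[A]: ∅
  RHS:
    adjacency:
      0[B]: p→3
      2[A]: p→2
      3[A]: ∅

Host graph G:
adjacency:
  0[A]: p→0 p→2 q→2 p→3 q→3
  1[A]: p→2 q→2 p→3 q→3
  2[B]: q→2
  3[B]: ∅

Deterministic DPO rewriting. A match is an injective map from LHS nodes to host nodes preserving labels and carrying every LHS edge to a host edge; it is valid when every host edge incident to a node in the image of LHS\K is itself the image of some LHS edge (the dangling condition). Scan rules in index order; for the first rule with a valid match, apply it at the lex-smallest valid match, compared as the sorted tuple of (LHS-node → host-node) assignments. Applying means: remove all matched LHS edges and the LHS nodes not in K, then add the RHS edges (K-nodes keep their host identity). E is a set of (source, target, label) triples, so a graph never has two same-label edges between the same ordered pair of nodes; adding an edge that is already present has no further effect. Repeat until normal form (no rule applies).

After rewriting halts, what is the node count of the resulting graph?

start.  V:4 E:10  edges: 0-p->0 0-p->2 0-q->2 0-p->3 0-q->3 1-p->2 1-q->2 1-p->3 1-q->3 2-q->2
1. fire R1 via {0↦0, 1↦2}  →  V:4 E:8  edges: 0-p->0 0-p->3 0-q->3 1-p->2 1-q->2 1-p->3 1-q->3 2-q->2
2. fire R1 via {0↦0, 1↦3}  →  V:4 E:6  edges: 0-p->0 1-p->2 1-q->2 1-p->3 1-q->3 2-q->2
3. fire R1 via {0↦1, 1↦2}  →  V:4 E:4  edges: 0-p->0 1-p->3 1-q->3 2-q->2
4. fire R1 via {0↦1, 1↦3}  →  V:4 E:2  edges: 0-p->0 2-q->2
halt: no rule applies after step 4
NF nodes: {0:A, 1:A, 2:B, 3:B}

Answer: 4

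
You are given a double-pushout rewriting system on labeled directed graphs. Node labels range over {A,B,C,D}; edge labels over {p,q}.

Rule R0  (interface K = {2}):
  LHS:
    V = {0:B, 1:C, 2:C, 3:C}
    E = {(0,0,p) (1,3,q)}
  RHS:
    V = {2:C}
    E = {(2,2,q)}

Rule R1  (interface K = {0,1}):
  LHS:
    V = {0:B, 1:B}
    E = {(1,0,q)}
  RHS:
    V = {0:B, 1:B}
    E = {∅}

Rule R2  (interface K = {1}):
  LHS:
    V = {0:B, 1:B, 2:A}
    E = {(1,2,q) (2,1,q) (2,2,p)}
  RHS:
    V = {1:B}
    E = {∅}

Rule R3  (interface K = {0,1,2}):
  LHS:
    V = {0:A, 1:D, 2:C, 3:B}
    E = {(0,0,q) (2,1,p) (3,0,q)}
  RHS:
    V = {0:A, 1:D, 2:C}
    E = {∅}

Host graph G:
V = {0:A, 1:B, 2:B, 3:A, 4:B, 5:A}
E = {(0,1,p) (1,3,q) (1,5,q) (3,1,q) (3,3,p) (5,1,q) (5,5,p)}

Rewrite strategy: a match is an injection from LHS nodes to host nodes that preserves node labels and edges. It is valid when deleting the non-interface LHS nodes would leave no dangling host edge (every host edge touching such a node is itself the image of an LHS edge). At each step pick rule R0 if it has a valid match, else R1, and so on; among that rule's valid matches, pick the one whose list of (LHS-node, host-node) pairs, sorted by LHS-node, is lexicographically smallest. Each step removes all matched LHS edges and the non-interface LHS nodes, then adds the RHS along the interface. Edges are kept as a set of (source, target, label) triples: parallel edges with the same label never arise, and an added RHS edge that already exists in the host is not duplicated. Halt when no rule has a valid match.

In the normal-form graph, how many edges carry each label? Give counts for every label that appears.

initial: |V|=6 |E|=7  E = 0-p->1 1-q->3 1-q->5 3-q->1 3-p->3 5-q->1 5-p->5
step 1: apply R2 at {0↦2, 1↦1, 2↦3}  → |V|=4 |E|=4  E = 0-p->1 1-q->5 5-q->1 5-p->5
step 2: apply R2 at {0↦4, 1↦1, 2↦5}  → |V|=2 |E|=1  E = 0-p->1
normal form: no rule applies after step 2
NF edges: [(0, 1, 'p')]

Answer: p:1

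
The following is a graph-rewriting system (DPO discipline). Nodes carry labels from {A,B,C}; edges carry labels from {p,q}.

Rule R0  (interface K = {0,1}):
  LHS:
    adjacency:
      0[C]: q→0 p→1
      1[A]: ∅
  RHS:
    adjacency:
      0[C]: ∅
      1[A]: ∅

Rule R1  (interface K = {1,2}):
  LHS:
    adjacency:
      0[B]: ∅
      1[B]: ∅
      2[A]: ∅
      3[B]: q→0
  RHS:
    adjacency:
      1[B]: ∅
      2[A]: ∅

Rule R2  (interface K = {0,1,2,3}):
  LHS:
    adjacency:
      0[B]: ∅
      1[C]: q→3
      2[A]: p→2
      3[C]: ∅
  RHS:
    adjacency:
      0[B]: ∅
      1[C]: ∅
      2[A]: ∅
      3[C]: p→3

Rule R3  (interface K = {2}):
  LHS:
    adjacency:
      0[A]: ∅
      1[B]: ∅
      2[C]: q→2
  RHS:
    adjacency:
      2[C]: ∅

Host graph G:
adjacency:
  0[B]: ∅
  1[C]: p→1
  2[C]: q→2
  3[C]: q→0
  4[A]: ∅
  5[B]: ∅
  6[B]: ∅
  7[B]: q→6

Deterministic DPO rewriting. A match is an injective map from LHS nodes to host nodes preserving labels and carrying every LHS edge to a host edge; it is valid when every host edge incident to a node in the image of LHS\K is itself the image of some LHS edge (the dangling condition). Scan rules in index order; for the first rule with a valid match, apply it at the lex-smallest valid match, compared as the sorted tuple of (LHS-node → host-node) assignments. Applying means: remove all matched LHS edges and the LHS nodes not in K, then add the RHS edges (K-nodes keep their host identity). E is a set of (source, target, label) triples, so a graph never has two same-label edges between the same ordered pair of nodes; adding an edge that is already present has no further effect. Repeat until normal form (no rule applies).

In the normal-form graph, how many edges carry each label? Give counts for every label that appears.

Answer: p:1 q:1

Rewrite trace:
initial: |V|=8 |E|=4  E = 1-p->1 2-q->2 3-q->0 7-q->6
step 1: apply R1 at {0↦6, 1↦0, 2↦4, 3↦7}  → |V|=6 |E|=3  E = 1-p->1 2-q->2 3-q->0
step 2: apply R3 at {0↦4, 1↦5, 2↦2}  → |V|=4 |E|=2  E = 1-p->1 3-q->0
halt: no rule applies after step 2
NF edges: [(1, 1, 'p'), (3, 0, 'q')]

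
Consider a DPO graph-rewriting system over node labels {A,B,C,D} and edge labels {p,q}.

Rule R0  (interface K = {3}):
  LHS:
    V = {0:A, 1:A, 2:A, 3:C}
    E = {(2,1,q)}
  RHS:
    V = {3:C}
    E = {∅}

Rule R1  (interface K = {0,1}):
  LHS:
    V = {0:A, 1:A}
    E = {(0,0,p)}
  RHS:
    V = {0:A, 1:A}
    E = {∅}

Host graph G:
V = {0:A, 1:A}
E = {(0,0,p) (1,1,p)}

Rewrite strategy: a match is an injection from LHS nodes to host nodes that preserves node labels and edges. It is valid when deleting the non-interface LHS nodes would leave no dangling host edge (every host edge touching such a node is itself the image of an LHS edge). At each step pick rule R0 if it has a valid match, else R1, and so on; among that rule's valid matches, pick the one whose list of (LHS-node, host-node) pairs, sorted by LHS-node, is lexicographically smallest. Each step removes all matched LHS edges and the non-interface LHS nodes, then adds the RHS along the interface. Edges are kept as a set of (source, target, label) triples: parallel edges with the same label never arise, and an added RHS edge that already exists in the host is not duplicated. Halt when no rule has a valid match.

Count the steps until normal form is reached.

start.  V:2 E:2  edges: 0-p->0 1-p->1
1. fire R1 via {0↦0, 1↦1}  →  V:2 E:1  edges: 1-p->1
2. fire R1 via {0↦1, 1↦0}  →  V:2 E:0  edges: ∅
halt: no rule applies after step 2

Answer: 2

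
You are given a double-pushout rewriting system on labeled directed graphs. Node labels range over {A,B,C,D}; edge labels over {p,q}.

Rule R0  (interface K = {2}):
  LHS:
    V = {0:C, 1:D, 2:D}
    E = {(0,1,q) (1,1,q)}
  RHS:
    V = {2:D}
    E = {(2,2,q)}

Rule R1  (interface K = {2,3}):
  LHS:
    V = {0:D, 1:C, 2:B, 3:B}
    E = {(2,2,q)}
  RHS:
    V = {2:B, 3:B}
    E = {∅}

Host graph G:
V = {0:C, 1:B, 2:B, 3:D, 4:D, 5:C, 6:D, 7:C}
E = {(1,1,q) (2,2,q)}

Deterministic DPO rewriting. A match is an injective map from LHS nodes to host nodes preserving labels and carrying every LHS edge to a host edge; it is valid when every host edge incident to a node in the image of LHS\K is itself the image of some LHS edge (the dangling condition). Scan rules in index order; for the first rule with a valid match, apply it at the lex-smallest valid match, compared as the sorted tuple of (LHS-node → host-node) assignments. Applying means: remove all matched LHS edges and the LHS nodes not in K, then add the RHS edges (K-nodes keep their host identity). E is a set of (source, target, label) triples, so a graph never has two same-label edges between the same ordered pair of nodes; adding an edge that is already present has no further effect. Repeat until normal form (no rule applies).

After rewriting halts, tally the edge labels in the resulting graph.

[0] host  ⇒  8 nodes, 2 edges  {1-q->1 2-q->2}
[1] R1 @ {0↦3, 1↦0, 2↦1, 3↦2}  ⇒  6 nodes, 1 edges  {2-q->2}
[2] R1 @ {0↦4, 1↦5, 2↦2, 3↦1}  ⇒  4 nodes, 0 edges  {∅}
halt: no rule applies after step 2
NF edges: []

Answer: (no edges)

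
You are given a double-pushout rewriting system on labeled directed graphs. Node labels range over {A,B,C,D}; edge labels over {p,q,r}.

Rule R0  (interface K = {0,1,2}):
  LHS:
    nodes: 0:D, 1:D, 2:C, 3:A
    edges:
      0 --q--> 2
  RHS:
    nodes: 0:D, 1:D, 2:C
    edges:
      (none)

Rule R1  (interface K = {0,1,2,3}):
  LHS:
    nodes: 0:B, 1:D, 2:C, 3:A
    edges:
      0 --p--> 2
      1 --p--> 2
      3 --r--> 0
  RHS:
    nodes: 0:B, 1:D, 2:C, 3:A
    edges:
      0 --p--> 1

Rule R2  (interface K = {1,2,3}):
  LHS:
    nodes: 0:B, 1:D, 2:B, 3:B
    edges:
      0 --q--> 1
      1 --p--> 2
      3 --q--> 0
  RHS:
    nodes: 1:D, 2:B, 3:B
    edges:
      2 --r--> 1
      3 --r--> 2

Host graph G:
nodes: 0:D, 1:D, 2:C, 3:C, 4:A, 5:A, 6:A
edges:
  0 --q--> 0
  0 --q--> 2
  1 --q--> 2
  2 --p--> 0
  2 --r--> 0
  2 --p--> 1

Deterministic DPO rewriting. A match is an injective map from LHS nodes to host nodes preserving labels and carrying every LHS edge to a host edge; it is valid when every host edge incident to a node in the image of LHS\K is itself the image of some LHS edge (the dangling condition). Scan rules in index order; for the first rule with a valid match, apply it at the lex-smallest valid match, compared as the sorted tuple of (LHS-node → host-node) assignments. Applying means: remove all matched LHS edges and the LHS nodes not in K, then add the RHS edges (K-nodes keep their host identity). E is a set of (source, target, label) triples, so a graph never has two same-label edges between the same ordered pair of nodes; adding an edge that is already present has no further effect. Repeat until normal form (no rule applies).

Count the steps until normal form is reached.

Answer: 2

Steps:
initial: |V|=7 |E|=6  E = 0-q->0 0-q->2 1-q->2 2-p->0 2-r->0 2-p->1
step 1: apply R0 at {0↦0, 1↦1, 2↦2, 3↦4}  → |V|=6 |E|=5  E = 0-q->0 1-q->2 2-p->0 2-r->0 2-p->1
step 2: apply R0 at {0↦1, 1↦0, 2↦2, 3↦5}  → |V|=5 |E|=4  E = 0-q->0 2-p->0 2-r->0 2-p->1
normal form: no rule applies after step 2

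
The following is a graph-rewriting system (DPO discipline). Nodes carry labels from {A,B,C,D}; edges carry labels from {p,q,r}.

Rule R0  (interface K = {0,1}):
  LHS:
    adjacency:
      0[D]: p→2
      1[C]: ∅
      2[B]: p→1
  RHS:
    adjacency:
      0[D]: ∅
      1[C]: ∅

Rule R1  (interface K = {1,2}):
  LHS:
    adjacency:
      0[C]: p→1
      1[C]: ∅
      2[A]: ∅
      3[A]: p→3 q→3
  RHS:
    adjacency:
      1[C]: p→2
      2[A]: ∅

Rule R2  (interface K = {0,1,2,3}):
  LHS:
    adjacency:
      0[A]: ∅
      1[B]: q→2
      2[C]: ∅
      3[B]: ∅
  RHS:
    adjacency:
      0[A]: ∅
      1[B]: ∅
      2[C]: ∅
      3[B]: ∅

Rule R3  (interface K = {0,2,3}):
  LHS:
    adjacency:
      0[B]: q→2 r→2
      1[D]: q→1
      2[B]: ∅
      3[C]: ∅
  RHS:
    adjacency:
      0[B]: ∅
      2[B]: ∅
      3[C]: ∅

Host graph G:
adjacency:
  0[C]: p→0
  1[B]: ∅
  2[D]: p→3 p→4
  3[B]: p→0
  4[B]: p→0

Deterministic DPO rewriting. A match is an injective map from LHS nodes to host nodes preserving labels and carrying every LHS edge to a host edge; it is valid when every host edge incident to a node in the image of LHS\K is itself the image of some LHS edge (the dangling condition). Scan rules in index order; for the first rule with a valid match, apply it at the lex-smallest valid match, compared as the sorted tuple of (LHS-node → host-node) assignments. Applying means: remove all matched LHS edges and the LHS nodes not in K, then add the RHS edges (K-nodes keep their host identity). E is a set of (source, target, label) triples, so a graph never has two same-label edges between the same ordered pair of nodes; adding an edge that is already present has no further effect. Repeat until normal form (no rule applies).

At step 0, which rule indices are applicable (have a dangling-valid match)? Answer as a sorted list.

R0: 2 valid matches — {0↦2, 1↦0, 2↦3}, {0↦2, 1↦0, 2↦4}
R1: no valid match — LHS pattern not found
R2: no valid match — LHS pattern not found
R3: no valid match — LHS pattern not found

Answer: [R0]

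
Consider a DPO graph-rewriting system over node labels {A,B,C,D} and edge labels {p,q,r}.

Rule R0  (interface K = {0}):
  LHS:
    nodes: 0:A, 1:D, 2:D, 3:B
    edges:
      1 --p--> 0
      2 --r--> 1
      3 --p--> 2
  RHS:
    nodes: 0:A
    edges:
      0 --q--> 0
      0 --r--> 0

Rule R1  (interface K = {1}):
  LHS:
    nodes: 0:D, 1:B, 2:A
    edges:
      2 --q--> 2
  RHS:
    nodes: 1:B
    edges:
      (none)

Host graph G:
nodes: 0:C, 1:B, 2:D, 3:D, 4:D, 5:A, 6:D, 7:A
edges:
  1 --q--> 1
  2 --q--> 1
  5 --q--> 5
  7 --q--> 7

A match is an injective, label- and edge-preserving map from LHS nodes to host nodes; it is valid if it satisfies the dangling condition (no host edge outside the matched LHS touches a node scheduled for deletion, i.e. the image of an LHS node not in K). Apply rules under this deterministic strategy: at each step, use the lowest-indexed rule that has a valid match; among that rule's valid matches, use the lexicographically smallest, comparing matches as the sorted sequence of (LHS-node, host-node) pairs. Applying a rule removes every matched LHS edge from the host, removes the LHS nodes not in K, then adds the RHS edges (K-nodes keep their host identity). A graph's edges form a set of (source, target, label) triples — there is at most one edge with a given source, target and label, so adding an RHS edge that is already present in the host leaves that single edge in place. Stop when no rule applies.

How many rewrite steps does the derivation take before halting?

start.  V:8 E:4  edges: 1-q->1 2-q->1 5-q->5 7-q->7
1. fire R1 via {0↦3, 1↦1, 2↦5}  →  V:6 E:3  edges: 1-q->1 2-q->1 7-q->7
2. fire R1 via {0↦4, 1↦1, 2↦7}  →  V:4 E:2  edges: 1-q->1 2-q->1
normal form: no rule applies after step 2

Answer: 2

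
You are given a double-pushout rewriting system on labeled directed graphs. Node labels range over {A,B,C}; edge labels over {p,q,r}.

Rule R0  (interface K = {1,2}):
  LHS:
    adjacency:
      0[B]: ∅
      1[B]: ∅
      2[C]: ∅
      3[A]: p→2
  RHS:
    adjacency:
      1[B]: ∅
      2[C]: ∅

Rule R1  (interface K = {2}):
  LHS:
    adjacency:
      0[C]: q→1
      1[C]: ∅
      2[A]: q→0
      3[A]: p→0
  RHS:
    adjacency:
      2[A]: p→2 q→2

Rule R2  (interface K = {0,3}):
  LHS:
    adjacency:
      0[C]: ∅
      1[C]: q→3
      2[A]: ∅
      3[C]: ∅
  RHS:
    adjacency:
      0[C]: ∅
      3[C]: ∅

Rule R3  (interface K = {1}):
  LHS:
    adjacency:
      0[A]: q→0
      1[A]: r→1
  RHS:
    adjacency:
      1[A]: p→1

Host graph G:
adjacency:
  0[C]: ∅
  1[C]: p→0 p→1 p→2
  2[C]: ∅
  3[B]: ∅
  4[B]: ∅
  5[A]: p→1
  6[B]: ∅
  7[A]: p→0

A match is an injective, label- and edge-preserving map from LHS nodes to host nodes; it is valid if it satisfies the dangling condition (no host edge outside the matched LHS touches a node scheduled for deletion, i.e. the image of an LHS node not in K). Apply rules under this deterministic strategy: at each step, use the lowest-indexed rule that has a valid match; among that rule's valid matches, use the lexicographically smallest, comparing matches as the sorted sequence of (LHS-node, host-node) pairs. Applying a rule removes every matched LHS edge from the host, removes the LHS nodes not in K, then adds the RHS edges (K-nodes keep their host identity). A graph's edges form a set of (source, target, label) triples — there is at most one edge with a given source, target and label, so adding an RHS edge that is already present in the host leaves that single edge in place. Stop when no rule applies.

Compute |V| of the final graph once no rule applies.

initial: |V|=8 |E|=5  E = 1-p->0 1-p->1 1-p->2 5-p->1 7-p->0
step 1: apply R0 at {0↦3, 1↦4, 2↦0, 3↦7}  → |V|=6 |E|=4  E = 1-p->0 1-p->1 1-p->2 5-p->1
step 2: apply R0 at {0↦4, 1↦6, 2↦1, 3↦5}  → |V|=4 |E|=3  E = 1-p->0 1-p->1 1-p->2
normal form: no rule applies after step 2
NF nodes: {0:C, 1:C, 2:C, 6:B}

Answer: 4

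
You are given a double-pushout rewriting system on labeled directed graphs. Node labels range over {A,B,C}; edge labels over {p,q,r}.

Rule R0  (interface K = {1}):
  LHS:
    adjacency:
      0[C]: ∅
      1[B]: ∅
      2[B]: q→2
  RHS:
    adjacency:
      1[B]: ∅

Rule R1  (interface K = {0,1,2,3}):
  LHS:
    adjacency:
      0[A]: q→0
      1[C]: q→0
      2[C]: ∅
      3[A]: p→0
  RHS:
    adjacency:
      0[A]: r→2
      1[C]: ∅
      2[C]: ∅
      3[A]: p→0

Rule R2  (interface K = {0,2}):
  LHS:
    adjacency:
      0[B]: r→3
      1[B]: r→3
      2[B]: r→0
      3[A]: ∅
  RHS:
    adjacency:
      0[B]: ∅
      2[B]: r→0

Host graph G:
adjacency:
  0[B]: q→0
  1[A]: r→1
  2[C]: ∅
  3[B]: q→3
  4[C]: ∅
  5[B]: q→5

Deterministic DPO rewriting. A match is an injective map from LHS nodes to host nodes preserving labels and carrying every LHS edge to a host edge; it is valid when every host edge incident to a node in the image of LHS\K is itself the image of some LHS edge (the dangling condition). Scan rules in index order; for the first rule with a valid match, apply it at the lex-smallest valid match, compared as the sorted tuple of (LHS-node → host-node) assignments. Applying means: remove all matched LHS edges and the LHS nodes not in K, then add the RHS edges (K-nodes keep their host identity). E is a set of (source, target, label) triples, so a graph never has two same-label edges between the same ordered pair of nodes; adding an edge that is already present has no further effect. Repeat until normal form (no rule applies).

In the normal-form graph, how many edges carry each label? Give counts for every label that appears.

Answer: q:1 r:1

Steps:
start.  V:6 E:4  edges: 0-q->0 1-r->1 3-q->3 5-q->5
1. fire R0 via {0↦2, 1↦0, 2↦3}  →  V:4 E:3  edges: 0-q->0 1-r->1 5-q->5
2. fire R0 via {0↦4, 1↦0, 2↦5}  →  V:2 E:2  edges: 0-q->0 1-r->1
normal form: no rule applies after step 2
NF edges: [(0, 0, 'q'), (1, 1, 'r')]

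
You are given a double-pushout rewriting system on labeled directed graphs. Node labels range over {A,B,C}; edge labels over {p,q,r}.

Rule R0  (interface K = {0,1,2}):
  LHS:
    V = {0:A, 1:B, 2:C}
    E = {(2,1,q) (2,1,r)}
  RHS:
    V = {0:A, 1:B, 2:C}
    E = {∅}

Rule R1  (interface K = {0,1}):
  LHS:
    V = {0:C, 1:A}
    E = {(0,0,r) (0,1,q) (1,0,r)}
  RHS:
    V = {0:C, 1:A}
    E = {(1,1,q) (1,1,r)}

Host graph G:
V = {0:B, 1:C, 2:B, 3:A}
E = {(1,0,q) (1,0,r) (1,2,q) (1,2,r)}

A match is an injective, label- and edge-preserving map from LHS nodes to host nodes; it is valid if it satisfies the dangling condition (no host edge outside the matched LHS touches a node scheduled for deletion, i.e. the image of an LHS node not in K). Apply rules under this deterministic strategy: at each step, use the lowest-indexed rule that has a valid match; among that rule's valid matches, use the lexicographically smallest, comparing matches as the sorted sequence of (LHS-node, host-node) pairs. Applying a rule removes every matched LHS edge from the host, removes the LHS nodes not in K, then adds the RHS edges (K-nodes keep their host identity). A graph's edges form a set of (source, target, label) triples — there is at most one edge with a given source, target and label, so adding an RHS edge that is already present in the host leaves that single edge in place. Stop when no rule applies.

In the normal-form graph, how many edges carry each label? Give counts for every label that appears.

Answer: (no edges)

Rewrite trace:
[0] host  ⇒  4 nodes, 4 edges  {1-q->0 1-r->0 1-q->2 1-r->2}
[1] R0 @ {0↦3, 1↦0, 2↦1}  ⇒  4 nodes, 2 edges  {1-q->2 1-r->2}
[2] R0 @ {0↦3, 1↦2, 2↦1}  ⇒  4 nodes, 0 edges  {∅}
halt: no rule applies after step 2
NF edges: []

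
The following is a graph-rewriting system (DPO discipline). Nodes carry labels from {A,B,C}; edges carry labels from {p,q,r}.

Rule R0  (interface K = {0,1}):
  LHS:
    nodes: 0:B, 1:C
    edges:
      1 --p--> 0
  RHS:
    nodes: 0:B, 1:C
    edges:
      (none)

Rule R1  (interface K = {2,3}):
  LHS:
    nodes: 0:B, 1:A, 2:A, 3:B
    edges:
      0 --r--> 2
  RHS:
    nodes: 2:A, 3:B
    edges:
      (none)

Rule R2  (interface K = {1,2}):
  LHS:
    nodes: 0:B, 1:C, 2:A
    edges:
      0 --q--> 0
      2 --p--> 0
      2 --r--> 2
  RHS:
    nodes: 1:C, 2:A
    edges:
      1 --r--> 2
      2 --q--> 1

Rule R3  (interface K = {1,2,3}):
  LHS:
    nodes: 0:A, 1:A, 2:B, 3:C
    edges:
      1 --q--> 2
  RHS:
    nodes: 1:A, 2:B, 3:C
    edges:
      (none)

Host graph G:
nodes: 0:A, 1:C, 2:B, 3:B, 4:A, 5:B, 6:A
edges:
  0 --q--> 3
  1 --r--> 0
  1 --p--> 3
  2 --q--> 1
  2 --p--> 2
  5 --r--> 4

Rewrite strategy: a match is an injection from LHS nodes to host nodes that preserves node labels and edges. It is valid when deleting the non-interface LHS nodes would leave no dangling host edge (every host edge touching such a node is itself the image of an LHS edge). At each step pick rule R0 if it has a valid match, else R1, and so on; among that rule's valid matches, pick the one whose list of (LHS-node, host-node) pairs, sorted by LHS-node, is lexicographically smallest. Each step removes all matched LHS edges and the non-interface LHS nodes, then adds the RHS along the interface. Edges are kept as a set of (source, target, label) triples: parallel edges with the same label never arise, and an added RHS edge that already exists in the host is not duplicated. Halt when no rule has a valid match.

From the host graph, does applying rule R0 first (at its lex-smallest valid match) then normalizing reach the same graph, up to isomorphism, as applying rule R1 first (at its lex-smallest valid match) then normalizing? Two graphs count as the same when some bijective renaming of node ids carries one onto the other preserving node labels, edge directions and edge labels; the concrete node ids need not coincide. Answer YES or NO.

branch R0-first: apply at {0↦3, 1↦1} → |E|=5, then 2 more step(s) → NF |V|=4 |E|=3 V={0:A, 1:C, 2:B, 3:B} E=1-r->0 2-q->1 2-p->2
branch R1-first: apply at {0↦5, 1↦6, 2↦4, 3↦2} → |E|=5, then 2 more step(s) → NF |V|=4 |E|=3 V={0:A, 1:C, 2:B, 3:B} E=1-r->0 2-q->1 2-p->2
graphs isomorphic (equal up to label-preserving node renaming)

Answer: YES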